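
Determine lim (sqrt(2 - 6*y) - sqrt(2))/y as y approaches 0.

A 0/0 form; rationalise with √(2 - 6y) + √2. This collapses the numerator to -6y, leaving -6/(√(2 - 6y) + √2) → -6/(2√2) = -3*√(2)/2.

-3*√(2)/2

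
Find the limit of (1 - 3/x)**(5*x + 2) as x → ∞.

The base → 1 and the exponent → ∞: a 1^∞ form.
Take logarithms: (5x + 2)·ln(1 - 3/x). Since ln(1+u) ~ u for small u, this behaves like (5x)·(-3/x) → -15.
So the limit is e^(-15).

e^(-15)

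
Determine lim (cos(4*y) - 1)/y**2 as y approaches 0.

Direct substitution gives 0/0.
Apply L'Hôpital: lim (-4*sin(4*y))/(2*y), still 0/0.
After 2 applications of L'Hôpital's rule the quotient is (-16*cos(4*y))/(2); substituting y = 0 gives -8.

-8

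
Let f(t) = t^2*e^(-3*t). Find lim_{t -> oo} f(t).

Write as t^2/e^{3t}, an ∞/∞ form.
Exponential growth dominates any polynomial, so repeated L'Hôpital (or the standard result) gives 0.

0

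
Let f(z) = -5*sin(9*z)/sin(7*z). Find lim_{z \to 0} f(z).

-45/7

Substitution gives 0/0.
Divide numerator and denominator by z: sin(9z)/z → 9 and sin(7z)/z → 7, so the limit is -5·9/7 = -45/7.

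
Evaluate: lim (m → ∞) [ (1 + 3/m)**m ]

The base → 1 and the exponent → ∞: a 1^∞ form.
Take logarithms: (m)·ln(1 + 3/m). Since ln(1+u) ~ u for small u, this behaves like (m)·(3/m) → 3.
So the limit is e^(3).

e^(3)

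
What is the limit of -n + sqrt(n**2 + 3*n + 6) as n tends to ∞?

This has the form ∞ − ∞. Multiply and divide by the conjugate √(n^2 + 3*n + 6) + n.
That gives (3n + 6) / (√(n^2 + 3*n + 6) + n).
Divide numerator and denominator by n: the limit is 3/(2·1) = 3/2.

3/2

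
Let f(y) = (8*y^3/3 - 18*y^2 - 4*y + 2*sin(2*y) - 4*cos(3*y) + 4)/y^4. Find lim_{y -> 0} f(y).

-27/2

Substitution gives 0/0; apply L'Hôpital's rule 4 times.
After differentiating numerator and denominator 4 times the quotient is (32*sin(2*y) - 324*cos(3*y))/(24); at y = 0 this is -27/2.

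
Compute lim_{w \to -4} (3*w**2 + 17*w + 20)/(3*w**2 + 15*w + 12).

7/9

At w = -4 both the top and bottom vanish — a removable singularity. Factoring out (w + 4) from each leaves (3*w + 5)/(3*w + 3), which at w = -4 equals 7/9.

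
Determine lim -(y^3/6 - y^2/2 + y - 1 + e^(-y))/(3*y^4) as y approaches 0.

Direct substitution gives 0/0.
Apply L'Hôpital: lim (y^2/2 - y + 1 - e^(-y))/(-12*y^3), still 0/0.
Apply L'Hôpital: lim (y - 1 + e^(-y))/(-36*y^2), still 0/0.
Apply L'Hôpital: lim (1 - e^(-y))/(-72*y), still 0/0.
After 4 applications of L'Hôpital's rule the quotient is (e^(-y))/(-72); substituting y = 0 gives -1/72.

-1/72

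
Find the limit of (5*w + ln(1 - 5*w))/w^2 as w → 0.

Direct substitution gives 0/0.
Apply L'Hôpital: lim (5 - 5/(1 - 5*w))/(2*w), still 0/0.
After 2 applications of L'Hôpital's rule the quotient is (-25/(1 - 5*w)^2)/(2); substituting w = 0 gives -25/2.

-25/2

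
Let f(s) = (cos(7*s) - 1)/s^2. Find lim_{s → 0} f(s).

-49/2

Direct substitution gives 0/0.
Apply L'Hôpital: lim (-7*sin(7*s))/(2*s), still 0/0.
After 2 applications of L'Hôpital's rule the quotient is (-49*cos(7*s))/(2); substituting s = 0 gives -49/2.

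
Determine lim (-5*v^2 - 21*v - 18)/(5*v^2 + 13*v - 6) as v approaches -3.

At v = -3 both the top and bottom vanish — a removable singularity. Factoring out (v + 3) from each leaves (-5*v - 6)/(5*v - 2), which at v = -3 equals -9/17.

-9/17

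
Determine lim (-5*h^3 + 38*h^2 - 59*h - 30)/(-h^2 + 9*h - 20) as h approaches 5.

54

Direct substitution gives 0/0, so factor. Both numerator and denominator have (h - 5) as a factor.
After cancelling, the expression reduces to (-5*h^2 + 13*h + 6)/(4 - h).
Substituting h = 5 gives 54.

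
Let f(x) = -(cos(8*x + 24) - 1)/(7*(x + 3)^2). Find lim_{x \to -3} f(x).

32/7

Direct substitution gives 0/0.
Apply L'Hôpital: lim (-8*sin(8*x + 24))/(-14*x - 42), still 0/0.
After 2 applications of L'Hôpital's rule the quotient is (-64*cos(8*x + 24))/(-14); substituting x = -3 gives 32/7.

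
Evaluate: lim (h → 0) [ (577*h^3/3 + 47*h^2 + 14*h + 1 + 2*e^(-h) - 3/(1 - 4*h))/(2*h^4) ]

-9215/24

Substitution gives 0/0 (the numerator vanishes to order 4).
Expand each term to order h^4: the coefficient of h^4 in -3·1/(1 - 4h) is -768 and in 2·e^(-h) is 1/12.
Lower-order terms cancel with the polynomial part, so the numerator is (-9215/12)·h^4 + o(h^4), and the limit is (-9215/12)/(2) = -9215/24.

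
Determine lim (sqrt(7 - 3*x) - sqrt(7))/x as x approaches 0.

Substitution gives 0/0. Multiply numerator and denominator by the conjugate √(7 - 3x) + √7.
The numerator becomes (7 - 3x) − 7 = -3x, so the expression simplifies to -3/(√(7 - 3x) + √7).
Letting x → 0 gives -3/(2√7) = -3*√(7)/14.

-3*√(7)/14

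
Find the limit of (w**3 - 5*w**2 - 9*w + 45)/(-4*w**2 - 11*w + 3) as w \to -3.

48/13

Since w = -3 makes numerator and denominator zero, (w + 3) divides both.
Cancelling it gives (w^2 - 8*w + 15)/(1 - 4*w); now plug in w = -3 to get 48/13.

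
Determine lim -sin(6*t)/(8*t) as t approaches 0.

Substitution gives 0/0.
Write it as (6/(-8))·sin(6t)/(6t); since sin(u)/u → 1, the limit is -3/4.

-3/4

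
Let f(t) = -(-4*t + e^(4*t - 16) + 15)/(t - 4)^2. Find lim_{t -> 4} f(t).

-8

Direct substitution gives 0/0.
Apply L'Hôpital: lim (4*e^(4*t - 16) - 4)/(8 - 2*t), still 0/0.
After 2 applications of L'Hôpital's rule the quotient is (16*e^(4*t - 16))/(-2); substituting t = 4 gives -8.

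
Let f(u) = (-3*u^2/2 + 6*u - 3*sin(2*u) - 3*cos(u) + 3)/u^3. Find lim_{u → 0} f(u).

4

Substitution gives 0/0; apply L'Hôpital's rule 3 times.
After differentiating numerator and denominator 3 times the quotient is (-3*sin(u) + 24*cos(2*u))/(6); at u = 0 this is 4.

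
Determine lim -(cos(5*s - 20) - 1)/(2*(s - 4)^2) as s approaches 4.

25/4

Direct substitution gives 0/0.
Apply L'Hôpital: lim (-5*sin(5*s - 20))/(16 - 4*s), still 0/0.
After 2 applications of L'Hôpital's rule the quotient is (-25*cos(5*s - 20))/(-4); substituting s = 4 gives 25/4.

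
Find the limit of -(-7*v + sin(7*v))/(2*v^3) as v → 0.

Direct substitution gives 0/0.
Apply L'Hôpital: lim (7*cos(7*v) - 7)/(-6*v^2), still 0/0.
Apply L'Hôpital: lim (-49*sin(7*v))/(-12*v), still 0/0.
After 3 applications of L'Hôpital's rule the quotient is (-343*cos(7*v))/(-12); substituting v = 0 gives 343/12.

343/12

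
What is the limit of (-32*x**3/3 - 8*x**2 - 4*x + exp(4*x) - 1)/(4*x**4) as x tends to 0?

8/3

Direct substitution gives 0/0.
Apply L'Hôpital: lim (-32*x^2 - 16*x + 4*e^(4*x) - 4)/(16*x^3), still 0/0.
Apply L'Hôpital: lim (-64*x + 16*e^(4*x) - 16)/(48*x^2), still 0/0.
Apply L'Hôpital: lim (64*e^(4*x) - 64)/(96*x), still 0/0.
After 4 applications of L'Hôpital's rule the quotient is (256*e^(4*x))/(96); substituting x = 0 gives 8/3.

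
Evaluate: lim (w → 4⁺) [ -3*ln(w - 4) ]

∞

As w → 4⁺, w - 4 → 0⁺ and ln(w - 4) → −∞.
Multiplying by -3 gives ∞.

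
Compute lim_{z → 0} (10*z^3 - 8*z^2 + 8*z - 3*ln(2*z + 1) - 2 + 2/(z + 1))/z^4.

Substitution gives 0/0; apply L'Hôpital's rule 4 times.
After differentiating numerator and denominator 4 times the quotient is (288/(2*z + 1)^4 + 48/(z + 1)^5)/(24); at z = 0 this is 14.

14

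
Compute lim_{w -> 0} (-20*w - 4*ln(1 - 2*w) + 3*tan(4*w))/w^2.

Substitution gives 0/0 (the numerator vanishes to order 2).
Expand each term to order w^2: the coefficient of w^2 in -4·ln(1 - 2w) is 8 and in 3·tan(4w) is 0.
Lower-order terms cancel with the polynomial part, so the numerator is (8)·w^2 + o(w^2), and the limit is (8)/(1) = 8.

8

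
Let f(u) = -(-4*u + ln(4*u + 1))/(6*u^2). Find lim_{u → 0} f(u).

4/3

Direct substitution gives 0/0.
Apply L'Hôpital: lim (-4 + 4/(4*u + 1))/(-12*u), still 0/0.
After 2 applications of L'Hôpital's rule the quotient is (-16/(4*u + 1)^2)/(-12); substituting u = 0 gives 4/3.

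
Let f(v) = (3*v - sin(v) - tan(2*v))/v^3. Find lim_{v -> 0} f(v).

Substitution gives 0/0; apply L'Hôpital's rule 3 times.
After differentiating numerator and denominator 3 times the quotient is (cos(v) - 48*tan(2*v)^4 - 64*tan(2*v)^2 - 16)/(6); at v = 0 this is -5/2.

-5/2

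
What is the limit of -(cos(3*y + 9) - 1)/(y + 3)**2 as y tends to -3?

Direct substitution gives 0/0.
Apply L'Hôpital: lim (-3*sin(3*y + 9))/(-2*y - 6), still 0/0.
After 2 applications of L'Hôpital's rule the quotient is (-9*cos(3*y + 9))/(-2); substituting y = -3 gives 9/2.

9/2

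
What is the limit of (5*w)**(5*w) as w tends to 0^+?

1

Base → 0⁺ and exponent → 0⁺: a 0^0 form.
Take logs: 5w·ln(5w). This is 0·(−∞); rewriting as ln(5w)/(1/(5w)) and applying L'Hôpital gives 0.
Hence the limit is e^0 = 1.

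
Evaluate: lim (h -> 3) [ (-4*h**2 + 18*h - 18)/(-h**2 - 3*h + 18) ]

Direct substitution gives 0/0, so factor. Both numerator and denominator have (h - 3) as a factor.
After cancelling, the expression reduces to (6 - 4*h)/(-h - 6).
Substituting h = 3 gives 2/3.

2/3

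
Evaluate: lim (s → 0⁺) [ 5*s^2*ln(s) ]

0

This is a 0·(−∞) form. Rewrite as 5·ln(s) / s^(−2) and apply L'Hôpital:
the derivative quotient is 5·(1/s) / (−2·s^(−3)) = (-5/2)·s^2 → 0.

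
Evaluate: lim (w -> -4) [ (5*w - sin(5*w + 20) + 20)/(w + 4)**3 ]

Direct substitution gives 0/0.
Apply L'Hôpital: lim (5 - 5*cos(5*w + 20))/(3*(w + 4)^2), still 0/0.
Apply L'Hôpital: lim (25*sin(5*w + 20))/(6*w + 24), still 0/0.
After 3 applications of L'Hôpital's rule the quotient is (125*cos(5*w + 20))/(6); substituting w = -4 gives 125/6.

125/6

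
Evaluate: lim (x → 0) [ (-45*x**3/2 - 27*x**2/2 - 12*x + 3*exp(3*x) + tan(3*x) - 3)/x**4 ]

Substitution gives 0/0 (the numerator vanishes to order 4).
Expand each term to order x^4: the coefficient of x^4 in tan(3x) is 0 and in 3·e^(3x) is 81/8.
Lower-order terms cancel with the polynomial part, so the numerator is (81/8)·x^4 + o(x^4), and the limit is (81/8)/(1) = 81/8.

81/8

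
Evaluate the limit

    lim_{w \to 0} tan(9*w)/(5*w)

9/5

Substitution gives 0/0.
Since tan(u)/u → 1 as u → 0, tan(9w)/(9w) → 1 and the limit is 9/5.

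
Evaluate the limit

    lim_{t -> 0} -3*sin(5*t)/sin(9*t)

-5/3

Substitution gives 0/0.
Divide numerator and denominator by t: sin(5t)/t → 5 and sin(9t)/t → 9, so the limit is -3·5/9 = -5/3.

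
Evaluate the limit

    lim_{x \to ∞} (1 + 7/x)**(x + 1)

e^(7)

Write it as [(1 + 7/x)^x]^(1) · (1 + 7/x)^(1). The bracketed term tends to e^(7) and the second factor to 1, so the limit is e^(7).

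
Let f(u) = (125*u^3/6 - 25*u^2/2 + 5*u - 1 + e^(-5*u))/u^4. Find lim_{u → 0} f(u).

625/24

Direct substitution gives 0/0.
Apply L'Hôpital: lim (125*u^2/2 - 25*u + 5 - 5*e^(-5*u))/(4*u^3), still 0/0.
Apply L'Hôpital: lim (125*u - 25 + 25*e^(-5*u))/(12*u^2), still 0/0.
Apply L'Hôpital: lim (125 - 125*e^(-5*u))/(24*u), still 0/0.
After 4 applications of L'Hôpital's rule the quotient is (625*e^(-5*u))/(24); substituting u = 0 gives 625/24.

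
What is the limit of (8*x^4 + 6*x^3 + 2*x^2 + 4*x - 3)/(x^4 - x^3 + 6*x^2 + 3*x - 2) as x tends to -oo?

8

Numerator and denominator both have degree 4.
Dividing every term by x^4, all lower-order terms vanish and the limit is the ratio of leading coefficients, 8/(1) = 8.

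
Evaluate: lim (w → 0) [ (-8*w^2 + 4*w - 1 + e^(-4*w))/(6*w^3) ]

-16/9

Direct substitution gives 0/0.
Apply L'Hôpital: lim (-16*w + 4 - 4*e^(-4*w))/(18*w^2), still 0/0.
Apply L'Hôpital: lim (-16 + 16*e^(-4*w))/(36*w), still 0/0.
After 3 applications of L'Hôpital's rule the quotient is (-64*e^(-4*w))/(36); substituting w = 0 gives -16/9.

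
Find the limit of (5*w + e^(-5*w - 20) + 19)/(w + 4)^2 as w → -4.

Direct substitution gives 0/0.
Apply L'Hôpital: lim (5 - 5*e^(-5*w - 20))/(2*w + 8), still 0/0.
After 2 applications of L'Hôpital's rule the quotient is (25*e^(-5*w - 20))/(2); substituting w = -4 gives 25/2.

25/2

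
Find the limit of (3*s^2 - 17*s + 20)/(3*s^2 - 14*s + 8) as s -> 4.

7/10

Since s = 4 makes numerator and denominator zero, (s - 4) divides both.
Cancelling it gives (3*s - 5)/(3*s - 2); now plug in s = 4 to get 7/10.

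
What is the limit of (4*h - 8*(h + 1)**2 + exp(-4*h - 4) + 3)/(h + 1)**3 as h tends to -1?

-32/3

Direct substitution gives 0/0.
Apply L'Hôpital: lim (-16*h - 4*e^(-4*h - 4) - 12)/(3*(h + 1)^2), still 0/0.
Apply L'Hôpital: lim (16*e^(-4*h - 4) - 16)/(6*h + 6), still 0/0.
After 3 applications of L'Hôpital's rule the quotient is (-64*e^(-4*h - 4))/(6); substituting h = -1 gives -32/3.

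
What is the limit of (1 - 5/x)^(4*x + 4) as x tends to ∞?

e^(-20)

Let L be the limit and take ln: ln L = lim (4x + 4)·ln(1 - 5/x) = lim (4x + 4)·(-5/x + O(1/x²)) = -20.
Hence L = e^(-20).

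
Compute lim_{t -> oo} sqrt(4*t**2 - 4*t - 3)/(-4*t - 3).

-1/2

For large |t|, √(4*t^2 - 4*t - 3) ≈ √4·|t| and the denominator ≈ -4t.
Since t → +∞, |t| = t, giving √4/(-4) = -1/2.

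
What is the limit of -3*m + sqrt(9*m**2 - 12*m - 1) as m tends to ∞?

This has the form ∞ − ∞. Multiply and divide by the conjugate √(9*m^2 - 12*m - 1) + 3m.
That gives (-12m - 1) / (√(9*m^2 - 12*m - 1) + 3m).
Divide numerator and denominator by m: the limit is -12/(2·3) = -2.

-2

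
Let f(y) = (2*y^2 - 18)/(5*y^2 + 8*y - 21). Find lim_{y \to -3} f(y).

6/11

Since y = -3 makes numerator and denominator zero, (y + 3) divides both.
Cancelling it gives (2*y - 6)/(5*y - 7); now plug in y = -3 to get 6/11.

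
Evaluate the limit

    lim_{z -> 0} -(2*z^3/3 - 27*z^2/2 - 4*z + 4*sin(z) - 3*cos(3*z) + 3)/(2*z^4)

81/16

Substitution gives 0/0 (the numerator vanishes to order 4).
Expand each term to order z^4: the coefficient of z^4 in 4·sin(z) is 0 and in -3·cos(3z) is -81/8.
Lower-order terms cancel with the polynomial part, so the numerator is (-81/8)·z^4 + o(z^4), and the limit is (-81/8)/(-2) = 81/16.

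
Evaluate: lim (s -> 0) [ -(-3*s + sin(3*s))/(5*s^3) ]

Direct substitution gives 0/0.
Apply L'Hôpital: lim (3*cos(3*s) - 3)/(-15*s^2), still 0/0.
Apply L'Hôpital: lim (-9*sin(3*s))/(-30*s), still 0/0.
After 3 applications of L'Hôpital's rule the quotient is (-27*cos(3*s))/(-30); substituting s = 0 gives 9/10.

9/10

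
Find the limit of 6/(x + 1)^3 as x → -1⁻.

-∞

As x → -1⁻, (x + 1) → 0⁻, so (x + 1)^3 → 0⁻ and 6/(x + 1)^3 → -∞.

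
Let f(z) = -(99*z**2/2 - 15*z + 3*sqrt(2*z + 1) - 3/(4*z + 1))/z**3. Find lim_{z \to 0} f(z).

Substitution gives 0/0 (the numerator vanishes to order 3).
Expand each term to order z^3: the coefficient of z^3 in -3·1/(1 + 4z) is 192 and in 3·√(1 + 2z) is 3/2.
Lower-order terms cancel with the polynomial part, so the numerator is (387/2)·z^3 + o(z^3), and the limit is (387/2)/(-1) = -387/2.

-387/2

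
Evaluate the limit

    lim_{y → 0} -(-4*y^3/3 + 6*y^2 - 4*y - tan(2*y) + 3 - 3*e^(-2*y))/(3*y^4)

2/3

Substitution gives 0/0; apply L'Hôpital's rule 4 times.
After differentiating numerator and denominator 4 times the quotient is (-128*tan(2*y)^3/cos(2*y)^2 - 256*tan(2*y)/cos(2*y)^4 - 48*e^(-2*y))/(-72); at y = 0 this is 2/3.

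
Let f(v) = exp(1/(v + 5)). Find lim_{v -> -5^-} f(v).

0

As v → -5⁻, 1/(v + 5) → −∞, so e^(1/(v + 5)) → 0.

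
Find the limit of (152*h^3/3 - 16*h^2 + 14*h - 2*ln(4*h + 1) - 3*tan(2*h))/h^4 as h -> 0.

128

Substitution gives 0/0; apply L'Hôpital's rule 4 times.
After differentiating numerator and denominator 4 times the quotient is (-384*tan(2*h)^3/cos(2*h)^2 - 768*tan(2*h)/cos(2*h)^4 + 3072/(4*h + 1)^4)/(24); at h = 0 this is 128.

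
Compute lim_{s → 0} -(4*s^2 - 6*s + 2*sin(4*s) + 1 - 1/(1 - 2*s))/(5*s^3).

Substitution gives 0/0 (the numerator vanishes to order 3).
Expand each term to order s^3: the coefficient of s^3 in −1/(1 - 2s) is -8 and in 2·sin(4s) is -64/3.
Lower-order terms cancel with the polynomial part, so the numerator is (-88/3)·s^3 + o(s^3), and the limit is (-88/3)/(-5) = 88/15.

88/15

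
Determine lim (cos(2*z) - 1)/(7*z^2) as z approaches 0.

Direct substitution gives 0/0.
Apply L'Hôpital: lim (-2*sin(2*z))/(14*z), still 0/0.
After 2 applications of L'Hôpital's rule the quotient is (-4*cos(2*z))/(14); substituting z = 0 gives -2/7.

-2/7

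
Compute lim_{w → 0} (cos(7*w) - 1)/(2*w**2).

Direct substitution gives 0/0.
Apply L'Hôpital: lim (-7*sin(7*w))/(4*w), still 0/0.
After 2 applications of L'Hôpital's rule the quotient is (-49*cos(7*w))/(4); substituting w = 0 gives -49/4.

-49/4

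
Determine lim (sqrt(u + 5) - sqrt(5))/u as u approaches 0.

A 0/0 form; rationalise with √(5 + u) + √5. This collapses the numerator to u, leaving 1/(√(5 + u) + √5) → 1/(2√5) = √(5)/10.

√(5)/10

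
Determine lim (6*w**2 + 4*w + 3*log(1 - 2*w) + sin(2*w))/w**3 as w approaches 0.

-28/3

Substitution gives 0/0 (the numerator vanishes to order 3).
Expand each term to order w^3: the coefficient of w^3 in sin(2w) is -4/3 and in 3·ln(1 - 2w) is -8.
Lower-order terms cancel with the polynomial part, so the numerator is (-28/3)·w^3 + o(w^3), and the limit is (-28/3)/(1) = -28/3.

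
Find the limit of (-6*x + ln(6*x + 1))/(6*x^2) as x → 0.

-3

Direct substitution gives 0/0.
Apply L'Hôpital: lim (-6 + 6/(6*x + 1))/(12*x), still 0/0.
After 2 applications of L'Hôpital's rule the quotient is (-36/(6*x + 1)^2)/(12); substituting x = 0 gives -3.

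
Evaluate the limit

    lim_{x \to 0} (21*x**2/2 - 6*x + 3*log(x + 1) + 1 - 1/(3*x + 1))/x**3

Substitution gives 0/0; apply L'Hôpital's rule 3 times.
After differentiating numerator and denominator 3 times the quotient is (162/(3*x + 1)^4 + 6/(x + 1)^3)/(6); at x = 0 this is 28.

28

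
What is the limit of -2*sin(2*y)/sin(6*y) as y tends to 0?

Substitution gives 0/0.
Divide numerator and denominator by y: sin(2y)/y → 2 and sin(6y)/y → 6, so the limit is -2·2/6 = -2/3.

-2/3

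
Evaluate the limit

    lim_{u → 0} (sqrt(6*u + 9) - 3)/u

A 0/0 form; rationalise with √(9 + 6u) + √9. This collapses the numerator to 6u, leaving 6/(√(9 + 6u) + √9) → 6/(2√9) = 1.

1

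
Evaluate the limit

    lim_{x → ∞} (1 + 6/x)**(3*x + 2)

Write it as [(1 + 6/x)^x]^(3) · (1 + 6/x)^(2). The bracketed term tends to e^(6) and the second factor to 1, so the limit is e^(18).

e^(18)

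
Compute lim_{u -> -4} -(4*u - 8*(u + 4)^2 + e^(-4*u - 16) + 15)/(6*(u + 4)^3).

Direct substitution gives 0/0.
Apply L'Hôpital: lim (-16*u - 4*e^(-4*u - 16) - 60)/(-18*(u + 4)^2), still 0/0.
Apply L'Hôpital: lim (16*e^(-4*u - 16) - 16)/(-36*u - 144), still 0/0.
After 3 applications of L'Hôpital's rule the quotient is (-64*e^(-4*u - 16))/(-36); substituting u = -4 gives 16/9.

16/9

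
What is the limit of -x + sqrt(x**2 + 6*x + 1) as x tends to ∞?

An ∞ − ∞ form. Rationalising with the conjugate, the difference becomes (6x + 1) / (√(x^2 + 6*x + 1) + x).
For large x the denominator behaves like 2·x, so the quotient tends to 6/2 = 3.

3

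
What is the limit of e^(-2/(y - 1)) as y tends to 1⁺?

0

As y → 1⁺, -2/(y - 1) → −∞, so e^(-2/(y - 1)) → 0.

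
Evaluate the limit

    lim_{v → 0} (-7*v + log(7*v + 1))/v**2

-49/2

Direct substitution gives 0/0.
Apply L'Hôpital: lim (-7 + 7/(7*v + 1))/(2*v), still 0/0.
After 2 applications of L'Hôpital's rule the quotient is (-49/(7*v + 1)^2)/(2); substituting v = 0 gives -49/2.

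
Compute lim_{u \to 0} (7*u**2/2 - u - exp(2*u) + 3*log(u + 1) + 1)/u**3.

-1/3

Substitution gives 0/0 (the numerator vanishes to order 3).
Expand each term to order u^3: the coefficient of u^3 in 3·ln(1 + u) is 1 and in −e^(2u) is -4/3.
Lower-order terms cancel with the polynomial part, so the numerator is (-1/3)·u^3 + o(u^3), and the limit is (-1/3)/(1) = -1/3.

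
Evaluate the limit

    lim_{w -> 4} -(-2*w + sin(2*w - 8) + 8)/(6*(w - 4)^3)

Direct substitution gives 0/0.
Apply L'Hôpital: lim (2*cos(2*w - 8) - 2)/(-18*(w - 4)^2), still 0/0.
Apply L'Hôpital: lim (-4*sin(2*w - 8))/(144 - 36*w), still 0/0.
After 3 applications of L'Hôpital's rule the quotient is (-8*cos(2*w - 8))/(-36); substituting w = 4 gives 2/9.

2/9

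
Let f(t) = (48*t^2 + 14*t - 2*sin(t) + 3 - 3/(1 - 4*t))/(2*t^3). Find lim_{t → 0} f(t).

-575/6

Substitution gives 0/0 (the numerator vanishes to order 3).
Expand each term to order t^3: the coefficient of t^3 in -2·sin(t) is 1/3 and in -3·1/(1 - 4t) is -192.
Lower-order terms cancel with the polynomial part, so the numerator is (-575/3)·t^3 + o(t^3), and the limit is (-575/3)/(2) = -575/6.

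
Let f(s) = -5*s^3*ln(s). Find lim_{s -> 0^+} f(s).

0

This is a 0·(−∞) form. Rewrite as -5·ln(s) / s^(−3) and apply L'Hôpital:
the derivative quotient is -5·(1/s) / (−3·s^(−4)) = (5/3)·s^3 → 0.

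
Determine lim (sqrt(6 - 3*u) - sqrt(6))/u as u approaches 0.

-√(6)/4

Substitution gives 0/0. Multiply numerator and denominator by the conjugate √(6 - 3u) + √6.
The numerator becomes (6 - 3u) − 6 = -3u, so the expression simplifies to -3/(√(6 - 3u) + √6).
Letting u → 0 gives -3/(2√6) = -√(6)/4.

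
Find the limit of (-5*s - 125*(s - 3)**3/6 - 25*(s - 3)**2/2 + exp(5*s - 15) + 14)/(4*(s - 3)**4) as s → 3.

Direct substitution gives 0/0.
Apply L'Hôpital: lim (-25*s - 125*(s - 3)^2/2 + 5*e^(5*s - 15) + 70)/(16*(s - 3)^3), still 0/0.
Apply L'Hôpital: lim (-125*s + 25*e^(5*s - 15) + 350)/(48*(s - 3)^2), still 0/0.
Apply L'Hôpital: lim (125*e^(5*s - 15) - 125)/(96*s - 288), still 0/0.
After 4 applications of L'Hôpital's rule the quotient is (625*e^(5*s - 15))/(96); substituting s = 3 gives 625/96.

625/96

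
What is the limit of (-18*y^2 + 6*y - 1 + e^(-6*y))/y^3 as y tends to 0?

-36

Direct substitution gives 0/0.
Apply L'Hôpital: lim (-36*y + 6 - 6*e^(-6*y))/(3*y^2), still 0/0.
Apply L'Hôpital: lim (-36 + 36*e^(-6*y))/(6*y), still 0/0.
After 3 applications of L'Hôpital's rule the quotient is (-216*e^(-6*y))/(6); substituting y = 0 gives -36.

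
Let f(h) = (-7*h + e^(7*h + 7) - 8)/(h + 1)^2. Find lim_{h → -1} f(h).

Direct substitution gives 0/0.
Apply L'Hôpital: lim (7*e^(7*h + 7) - 7)/(2*h + 2), still 0/0.
After 2 applications of L'Hôpital's rule the quotient is (49*e^(7*h + 7))/(2); substituting h = -1 gives 49/2.

49/2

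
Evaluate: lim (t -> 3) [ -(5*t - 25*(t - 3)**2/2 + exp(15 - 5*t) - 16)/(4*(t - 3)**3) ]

125/24

Direct substitution gives 0/0.
Apply L'Hôpital: lim (-25*t - 5*e^(15 - 5*t) + 80)/(-12*(t - 3)^2), still 0/0.
Apply L'Hôpital: lim (25*e^(15 - 5*t) - 25)/(72 - 24*t), still 0/0.
After 3 applications of L'Hôpital's rule the quotient is (-125*e^(15 - 5*t))/(-24); substituting t = 3 gives 125/24.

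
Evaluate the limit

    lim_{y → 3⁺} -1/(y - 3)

-∞

As y → 3⁺, (y - 3) → 0⁺, so (y - 3)^1 → 0⁺ and -1/(y - 3)^1 → -∞.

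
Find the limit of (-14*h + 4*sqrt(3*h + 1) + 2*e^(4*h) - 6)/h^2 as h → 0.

Substitution gives 0/0 (the numerator vanishes to order 2).
Expand each term to order h^2: the coefficient of h^2 in 2·e^(4h) is 16 and in 4·√(1 + 3h) is -9/2.
Lower-order terms cancel with the polynomial part, so the numerator is (23/2)·h^2 + o(h^2), and the limit is (23/2)/(1) = 23/2.

23/2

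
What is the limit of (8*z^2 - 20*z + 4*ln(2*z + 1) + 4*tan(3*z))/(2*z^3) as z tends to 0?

Substitution gives 0/0; apply L'Hôpital's rule 3 times.
After differentiating numerator and denominator 3 times the quotient is (648*tan(3*z)^2/cos(3*z)^2 + 216/cos(3*z)^2 + 64/(2*z + 1)^3)/(12); at z = 0 this is 70/3.

70/3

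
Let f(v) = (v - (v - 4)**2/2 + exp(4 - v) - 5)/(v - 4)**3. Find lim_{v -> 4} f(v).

Direct substitution gives 0/0.
Apply L'Hôpital: lim (-v - e^(4 - v) + 5)/(3*(v - 4)^2), still 0/0.
Apply L'Hôpital: lim (e^(4 - v) - 1)/(6*v - 24), still 0/0.
After 3 applications of L'Hôpital's rule the quotient is (-e^(4 - v))/(6); substituting v = 4 gives -1/6.

-1/6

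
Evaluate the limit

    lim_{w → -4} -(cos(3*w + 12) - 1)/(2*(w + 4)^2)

9/4

Direct substitution gives 0/0.
Apply L'Hôpital: lim (-3*sin(3*w + 12))/(-4*w - 16), still 0/0.
After 2 applications of L'Hôpital's rule the quotient is (-9*cos(3*w + 12))/(-4); substituting w = -4 gives 9/4.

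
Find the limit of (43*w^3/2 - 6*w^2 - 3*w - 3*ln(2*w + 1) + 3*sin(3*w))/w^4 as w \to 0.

12

Substitution gives 0/0 (the numerator vanishes to order 4).
Expand each term to order w^4: the coefficient of w^4 in 3·sin(3w) is 0 and in -3·ln(1 + 2w) is 12.
Lower-order terms cancel with the polynomial part, so the numerator is (12)·w^4 + o(w^4), and the limit is (12)/(1) = 12.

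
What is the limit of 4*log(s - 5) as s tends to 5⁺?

-∞

As s → 5⁺, s - 5 → 0⁺ and ln(s - 5) → −∞.
Multiplying by 4 gives -∞.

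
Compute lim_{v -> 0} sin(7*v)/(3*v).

Substitution gives 0/0.
Write it as (7/3)·sin(7v)/(7v); since sin(u)/u → 1, the limit is 7/3.

7/3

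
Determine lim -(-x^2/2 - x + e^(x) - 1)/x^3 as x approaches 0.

-1/6

Direct substitution gives 0/0.
Apply L'Hôpital: lim (-x + e^(x) - 1)/(-3*x^2), still 0/0.
Apply L'Hôpital: lim (e^(x) - 1)/(-6*x), still 0/0.
After 3 applications of L'Hôpital's rule the quotient is (e^(x))/(-6); substituting x = 0 gives -1/6.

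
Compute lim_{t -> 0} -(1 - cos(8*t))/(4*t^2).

-8

Substitution gives 0/0.
Use (1 − cos u)/u² → 1/2 with u = 8t: the limit is 8²/(2·(-4)) = -8.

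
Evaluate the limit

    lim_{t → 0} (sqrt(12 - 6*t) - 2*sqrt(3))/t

A 0/0 form; rationalise with √(12 - 6t) + √12. This collapses the numerator to -6t, leaving -6/(√(12 - 6t) + √12) → -6/(2√12) = -√(3)/2.

-√(3)/2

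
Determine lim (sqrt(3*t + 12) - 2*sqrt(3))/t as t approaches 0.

√(3)/4

Substitution gives 0/0. Multiply numerator and denominator by the conjugate √(12 + 3t) + √12.
The numerator becomes (12 + 3t) − 12 = 3t, so the expression simplifies to 3/(√(12 + 3t) + √12).
Letting t → 0 gives 3/(2√12) = √(3)/4.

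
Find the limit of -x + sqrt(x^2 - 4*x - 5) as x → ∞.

-2

An ∞ − ∞ form. Rationalising with the conjugate, the difference becomes (-4x - 5) / (√(x^2 - 4*x - 5) + x).
For large x the denominator behaves like 2·x, so the quotient tends to -4/2 = -2.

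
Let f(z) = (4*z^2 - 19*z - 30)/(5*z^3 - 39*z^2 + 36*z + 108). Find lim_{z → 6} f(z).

Since z = 6 makes numerator and denominator zero, (z - 6) divides both.
Cancelling it gives (4*z + 5)/(5*z^2 - 9*z - 18); now plug in z = 6 to get 29/108.

29/108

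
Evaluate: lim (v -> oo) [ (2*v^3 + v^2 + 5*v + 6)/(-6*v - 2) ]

The numerator has higher degree (3 > 1); the quotient behaves like (2/(-6))·v^2 for large |v|.
As v → +∞ this diverges to -∞.

-∞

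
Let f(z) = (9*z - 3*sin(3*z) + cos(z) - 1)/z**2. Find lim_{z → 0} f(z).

-1/2

Substitution gives 0/0; apply L'Hôpital's rule 2 times.
After differentiating numerator and denominator 2 times the quotient is (27*sin(3*z) - cos(z))/(2); at z = 0 this is -1/2.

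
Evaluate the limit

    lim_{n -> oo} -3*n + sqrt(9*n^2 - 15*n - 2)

-5/2

This has the form ∞ − ∞. Multiply and divide by the conjugate √(9*n^2 - 15*n - 2) + 3n.
That gives (-15n - 2) / (√(9*n^2 - 15*n - 2) + 3n).
Divide numerator and denominator by n: the limit is -15/(2·3) = -5/2.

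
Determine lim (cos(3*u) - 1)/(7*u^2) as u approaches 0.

-9/14

Direct substitution gives 0/0.
Apply L'Hôpital: lim (-3*sin(3*u))/(14*u), still 0/0.
After 2 applications of L'Hôpital's rule the quotient is (-9*cos(3*u))/(14); substituting u = 0 gives -9/14.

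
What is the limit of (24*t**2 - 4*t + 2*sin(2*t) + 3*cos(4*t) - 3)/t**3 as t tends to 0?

Substitution gives 0/0 (the numerator vanishes to order 3).
Expand each term to order t^3: the coefficient of t^3 in 2·sin(2t) is -8/3 and in 3·cos(4t) is 0.
Lower-order terms cancel with the polynomial part, so the numerator is (-8/3)·t^3 + o(t^3), and the limit is (-8/3)/(1) = -8/3.

-8/3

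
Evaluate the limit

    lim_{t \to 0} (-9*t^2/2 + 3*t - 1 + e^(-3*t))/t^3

Direct substitution gives 0/0.
Apply L'Hôpital: lim (-9*t + 3 - 3*e^(-3*t))/(3*t^2), still 0/0.
Apply L'Hôpital: lim (-9 + 9*e^(-3*t))/(6*t), still 0/0.
After 3 applications of L'Hôpital's rule the quotient is (-27*e^(-3*t))/(6); substituting t = 0 gives -9/2.

-9/2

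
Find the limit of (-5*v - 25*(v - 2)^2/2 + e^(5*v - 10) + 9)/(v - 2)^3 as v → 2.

Direct substitution gives 0/0.
Apply L'Hôpital: lim (-25*v + 5*e^(5*v - 10) + 45)/(3*(v - 2)^2), still 0/0.
Apply L'Hôpital: lim (25*e^(5*v - 10) - 25)/(6*v - 12), still 0/0.
After 3 applications of L'Hôpital's rule the quotient is (125*e^(5*v - 10))/(6); substituting v = 2 gives 125/6.

125/6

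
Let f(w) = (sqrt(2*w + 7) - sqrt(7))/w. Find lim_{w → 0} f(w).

√(7)/7

A 0/0 form; rationalise with √(7 + 2w) + √7. This collapses the numerator to 2w, leaving 2/(√(7 + 2w) + √7) → 2/(2√7) = √(7)/7.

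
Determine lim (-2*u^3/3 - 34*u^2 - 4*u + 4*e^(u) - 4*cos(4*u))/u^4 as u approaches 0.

Substitution gives 0/0 (the numerator vanishes to order 4).
Expand each term to order u^4: the coefficient of u^4 in 4·e^(u) is 1/6 and in -4·cos(4u) is -128/3.
Lower-order terms cancel with the polynomial part, so the numerator is (-85/2)·u^4 + o(u^4), and the limit is (-85/2)/(1) = -85/2.

-85/2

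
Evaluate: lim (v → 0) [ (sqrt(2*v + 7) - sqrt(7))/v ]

√(7)/7

A 0/0 form; rationalise with √(7 + 2v) + √7. This collapses the numerator to 2v, leaving 2/(√(7 + 2v) + √7) → 2/(2√7) = √(7)/7.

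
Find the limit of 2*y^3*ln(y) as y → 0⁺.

This is a 0·(−∞) form. Rewrite as 2·ln(y) / y^(−3) and apply L'Hôpital:
the derivative quotient is 2·(1/y) / (−3·y^(−4)) = (-2/3)·y^3 → 0.

0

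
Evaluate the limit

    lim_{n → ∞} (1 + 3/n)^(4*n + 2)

e^(12)

Write it as [(1 + 3/n)^n]^(4) · (1 + 3/n)^(2). The bracketed term tends to e^(3) and the second factor to 1, so the limit is e^(12).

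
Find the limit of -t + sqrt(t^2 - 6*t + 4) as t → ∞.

This has the form ∞ − ∞. Multiply and divide by the conjugate √(t^2 - 6*t + 4) + t.
That gives (-6t + 4) / (√(t^2 - 6*t + 4) + t).
Divide numerator and denominator by t: the limit is -6/(2·1) = -3.

-3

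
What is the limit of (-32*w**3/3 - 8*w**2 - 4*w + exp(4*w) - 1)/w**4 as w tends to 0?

Direct substitution gives 0/0.
Apply L'Hôpital: lim (-32*w^2 - 16*w + 4*e^(4*w) - 4)/(4*w^3), still 0/0.
Apply L'Hôpital: lim (-64*w + 16*e^(4*w) - 16)/(12*w^2), still 0/0.
Apply L'Hôpital: lim (64*e^(4*w) - 64)/(24*w), still 0/0.
After 4 applications of L'Hôpital's rule the quotient is (256*e^(4*w))/(24); substituting w = 0 gives 32/3.

32/3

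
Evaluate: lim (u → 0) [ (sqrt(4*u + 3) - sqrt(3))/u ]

2*√(3)/3

A 0/0 form; rationalise with √(3 + 4u) + √3. This collapses the numerator to 4u, leaving 4/(√(3 + 4u) + √3) → 4/(2√3) = 2*√(3)/3.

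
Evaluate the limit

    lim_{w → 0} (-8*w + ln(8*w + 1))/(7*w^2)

-32/7

Direct substitution gives 0/0.
Apply L'Hôpital: lim (-8 + 8/(8*w + 1))/(14*w), still 0/0.
After 2 applications of L'Hôpital's rule the quotient is (-64/(8*w + 1)^2)/(14); substituting w = 0 gives -32/7.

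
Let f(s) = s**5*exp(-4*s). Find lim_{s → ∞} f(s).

0

Write as s^5/e^{4s}, an ∞/∞ form.
Exponential growth dominates any polynomial, so repeated L'Hôpital (or the standard result) gives 0.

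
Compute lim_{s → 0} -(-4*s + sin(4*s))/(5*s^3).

32/15

Direct substitution gives 0/0.
Apply L'Hôpital: lim (4*cos(4*s) - 4)/(-15*s^2), still 0/0.
Apply L'Hôpital: lim (-16*sin(4*s))/(-30*s), still 0/0.
After 3 applications of L'Hôpital's rule the quotient is (-64*cos(4*s))/(-30); substituting s = 0 gives 32/15.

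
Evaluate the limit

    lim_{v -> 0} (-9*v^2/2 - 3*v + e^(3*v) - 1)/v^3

Direct substitution gives 0/0.
Apply L'Hôpital: lim (-9*v + 3*e^(3*v) - 3)/(3*v^2), still 0/0.
Apply L'Hôpital: lim (9*e^(3*v) - 9)/(6*v), still 0/0.
After 3 applications of L'Hôpital's rule the quotient is (27*e^(3*v))/(6); substituting v = 0 gives 9/2.

9/2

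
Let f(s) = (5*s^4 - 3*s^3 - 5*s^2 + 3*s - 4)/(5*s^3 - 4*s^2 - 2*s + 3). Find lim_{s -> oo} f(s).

∞

The numerator has higher degree (4 > 3); the quotient behaves like (5/(5))·s^1 for large |s|.
As s → +∞ this diverges to ∞.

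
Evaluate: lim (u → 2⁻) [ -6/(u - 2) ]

∞

As u → 2⁻, (u - 2) → 0⁻, so (u - 2)^1 → 0⁻ and -6/(u - 2)^1 → ∞.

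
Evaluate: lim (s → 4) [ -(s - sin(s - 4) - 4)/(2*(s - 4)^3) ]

-1/12

Direct substitution gives 0/0.
Apply L'Hôpital: lim (1 - cos(s - 4))/(-6*(s - 4)^2), still 0/0.
Apply L'Hôpital: lim (sin(s - 4))/(48 - 12*s), still 0/0.
After 3 applications of L'Hôpital's rule the quotient is (cos(s - 4))/(-12); substituting s = 4 gives -1/12.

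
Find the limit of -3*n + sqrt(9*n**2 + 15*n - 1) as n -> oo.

5/2

An ∞ − ∞ form. Rationalising with the conjugate, the difference becomes (15n - 1) / (√(9*n^2 + 15*n - 1) + 3n).
For large n the denominator behaves like 2·3n, so the quotient tends to 15/6 = 5/2.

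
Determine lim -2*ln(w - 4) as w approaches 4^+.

∞

As w → 4⁺, w - 4 → 0⁺ and ln(w - 4) → −∞.
Multiplying by -2 gives ∞.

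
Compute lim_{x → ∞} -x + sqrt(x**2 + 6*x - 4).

This has the form ∞ − ∞. Multiply and divide by the conjugate √(x^2 + 6*x - 4) + x.
That gives (6x - 4) / (√(x^2 + 6*x - 4) + x).
Divide numerator and denominator by x: the limit is 6/(2·1) = 3.

3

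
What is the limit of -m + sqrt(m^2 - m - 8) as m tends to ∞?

-1/2

An ∞ − ∞ form. Rationalising with the conjugate, the difference becomes (-m - 8) / (√(m^2 - m - 8) + m).
For large m the denominator behaves like 2·m, so the quotient tends to -1/2 = -1/2.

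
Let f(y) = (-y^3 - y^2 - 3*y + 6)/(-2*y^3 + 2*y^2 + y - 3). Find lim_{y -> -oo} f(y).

1/2

Numerator and denominator both have degree 3.
Dividing every term by y^3, all lower-order terms vanish and the limit is the ratio of leading coefficients, -1/(-2) = 1/2.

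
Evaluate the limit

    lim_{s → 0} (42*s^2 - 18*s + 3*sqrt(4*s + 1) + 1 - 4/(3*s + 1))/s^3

Substitution gives 0/0 (the numerator vanishes to order 3).
Expand each term to order s^3: the coefficient of s^3 in 3·√(1 + 4s) is 12 and in -4·1/(1 + 3s) is 108.
Lower-order terms cancel with the polynomial part, so the numerator is (120)·s^3 + o(s^3), and the limit is (120)/(1) = 120.

120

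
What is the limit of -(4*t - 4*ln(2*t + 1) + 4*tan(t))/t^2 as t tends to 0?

Substitution gives 0/0 (the numerator vanishes to order 2).
Expand each term to order t^2: the coefficient of t^2 in 4·tan(t) is 0 and in -4·ln(1 + 2t) is 8.
Lower-order terms cancel with the polynomial part, so the numerator is (8)·t^2 + o(t^2), and the limit is (8)/(-1) = -8.

-8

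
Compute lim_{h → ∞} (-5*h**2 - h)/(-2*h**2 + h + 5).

Numerator and denominator both have degree 2.
Dividing every term by h^2, all lower-order terms vanish and the limit is the ratio of leading coefficients, -5/(-2) = 5/2.

5/2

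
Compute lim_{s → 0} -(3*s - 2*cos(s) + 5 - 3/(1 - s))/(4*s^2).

1/2

Substitution gives 0/0 (the numerator vanishes to order 2).
Expand each term to order s^2: the coefficient of s^2 in -2·cos(s) is 1 and in -3·1/(1 - s) is -3.
Lower-order terms cancel with the polynomial part, so the numerator is (-2)·s^2 + o(s^2), and the limit is (-2)/(-4) = 1/2.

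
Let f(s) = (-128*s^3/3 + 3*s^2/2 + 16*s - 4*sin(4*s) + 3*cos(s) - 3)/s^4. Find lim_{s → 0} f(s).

1/8

Substitution gives 0/0 (the numerator vanishes to order 4).
Expand each term to order s^4: the coefficient of s^4 in -4·sin(4s) is 0 and in 3·cos(s) is 1/8.
Lower-order terms cancel with the polynomial part, so the numerator is (1/8)·s^4 + o(s^4), and the limit is (1/8)/(1) = 1/8.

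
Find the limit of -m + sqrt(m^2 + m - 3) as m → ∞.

1/2

This has the form ∞ − ∞. Multiply and divide by the conjugate √(m^2 + m - 3) + m.
That gives (m - 3) / (√(m^2 + m - 3) + m).
Divide numerator and denominator by m: the limit is 1/(2·1) = 1/2.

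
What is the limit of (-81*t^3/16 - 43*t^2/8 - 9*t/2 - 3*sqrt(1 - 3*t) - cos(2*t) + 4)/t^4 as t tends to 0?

Substitution gives 0/0 (the numerator vanishes to order 4).
Expand each term to order t^4: the coefficient of t^4 in −cos(2t) is -2/3 and in -3·√(1 - 3t) is 1215/128.
Lower-order terms cancel with the polynomial part, so the numerator is (3389/384)·t^4 + o(t^4), and the limit is (3389/384)/(1) = 3389/384.

3389/384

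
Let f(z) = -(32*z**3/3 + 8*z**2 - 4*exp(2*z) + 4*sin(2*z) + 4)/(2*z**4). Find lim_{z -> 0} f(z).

Substitution gives 0/0; apply L'Hôpital's rule 4 times.
After differentiating numerator and denominator 4 times the quotient is (-64*e^(2*z) + 64*sin(2*z))/(-48); at z = 0 this is 4/3.

4/3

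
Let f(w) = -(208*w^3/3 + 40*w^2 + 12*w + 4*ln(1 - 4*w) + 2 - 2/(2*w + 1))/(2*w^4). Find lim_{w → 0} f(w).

144

Substitution gives 0/0; apply L'Hôpital's rule 4 times.
After differentiating numerator and denominator 4 times the quotient is (-6144/(4*w - 1)^4 - 768/(2*w + 1)^5)/(-48); at w = 0 this is 144.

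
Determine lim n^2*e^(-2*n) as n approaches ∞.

Write as n^2/e^{2n}, an ∞/∞ form.
Exponential growth dominates any polynomial, so repeated L'Hôpital (or the standard result) gives 0.

0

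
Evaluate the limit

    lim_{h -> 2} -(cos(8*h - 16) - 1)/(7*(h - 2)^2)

Direct substitution gives 0/0.
Apply L'Hôpital: lim (-8*sin(8*h - 16))/(28 - 14*h), still 0/0.
After 2 applications of L'Hôpital's rule the quotient is (-64*cos(8*h - 16))/(-14); substituting h = 2 gives 32/7.

32/7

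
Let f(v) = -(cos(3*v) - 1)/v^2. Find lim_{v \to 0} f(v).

9/2

Direct substitution gives 0/0.
Apply L'Hôpital: lim (-3*sin(3*v))/(-2*v), still 0/0.
After 2 applications of L'Hôpital's rule the quotient is (-9*cos(3*v))/(-2); substituting v = 0 gives 9/2.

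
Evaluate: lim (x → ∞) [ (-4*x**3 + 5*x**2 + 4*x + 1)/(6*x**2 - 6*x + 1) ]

The numerator has higher degree (3 > 2); the quotient behaves like (-4/(6))·x^1 for large |x|.
As x → +∞ this diverges to -∞.

-∞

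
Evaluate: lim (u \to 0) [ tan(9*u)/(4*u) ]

9/4

Substitution gives 0/0.
Since tan(θ)/θ → 1 as θ → 0, tan(9u)/(9u) → 1 and the limit is 9/4.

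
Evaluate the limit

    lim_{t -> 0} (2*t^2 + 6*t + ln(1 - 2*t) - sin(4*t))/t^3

Substitution gives 0/0; apply L'Hôpital's rule 3 times.
After differentiating numerator and denominator 3 times the quotient is (64*cos(4*t) + 16/(2*t - 1)^3)/(6); at t = 0 this is 8.

8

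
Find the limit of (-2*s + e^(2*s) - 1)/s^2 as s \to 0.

Direct substitution gives 0/0.
Apply L'Hôpital: lim (2*e^(2*s) - 2)/(2*s), still 0/0.
After 2 applications of L'Hôpital's rule the quotient is (4*e^(2*s))/(2); substituting s = 0 gives 2.

2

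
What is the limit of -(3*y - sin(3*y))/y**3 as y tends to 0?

-9/2

Direct substitution gives 0/0.
Apply L'Hôpital: lim (3 - 3*cos(3*y))/(-3*y^2), still 0/0.
Apply L'Hôpital: lim (9*sin(3*y))/(-6*y), still 0/0.
After 3 applications of L'Hôpital's rule the quotient is (27*cos(3*y))/(-6); substituting y = 0 gives -9/2.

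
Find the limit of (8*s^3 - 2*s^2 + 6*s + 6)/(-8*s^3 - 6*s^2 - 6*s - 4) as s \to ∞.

Numerator and denominator both have degree 3.
Dividing every term by s^3, all lower-order terms vanish and the limit is the ratio of leading coefficients, 8/(-8) = -1.

-1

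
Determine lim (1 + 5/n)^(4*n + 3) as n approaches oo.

The base → 1 and the exponent → ∞: a 1^∞ form.
Take logarithms: (4n + 3)·ln(1 + 5/n). Since ln(1+u) ~ u for small u, this behaves like (4n)·(5/n) → 20.
So the limit is e^(20).

e^(20)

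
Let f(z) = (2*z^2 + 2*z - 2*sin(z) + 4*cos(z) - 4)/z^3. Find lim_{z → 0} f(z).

1/3

Substitution gives 0/0; apply L'Hôpital's rule 3 times.
After differentiating numerator and denominator 3 times the quotient is (4*sin(z) + 2*cos(z))/(6); at z = 0 this is 1/3.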